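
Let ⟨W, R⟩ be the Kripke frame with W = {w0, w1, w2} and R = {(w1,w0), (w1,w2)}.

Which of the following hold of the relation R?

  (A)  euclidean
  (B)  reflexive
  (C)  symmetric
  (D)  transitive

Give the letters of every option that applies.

(A) not euclidean: w1 R w0 and w1 R w2 but not w0 R w2.
(B) not reflexive: not w0 R w0.
(C) not symmetric: w1 R w0 but not w0 R w1.
(D) transitive: R is closed under composition.

D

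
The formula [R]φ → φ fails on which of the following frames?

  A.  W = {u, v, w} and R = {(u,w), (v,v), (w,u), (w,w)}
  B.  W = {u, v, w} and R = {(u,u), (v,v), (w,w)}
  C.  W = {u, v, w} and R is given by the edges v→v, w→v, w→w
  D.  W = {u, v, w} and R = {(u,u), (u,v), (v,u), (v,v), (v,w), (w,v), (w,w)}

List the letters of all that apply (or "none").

A, C

The schema [R]φ → φ is axiom T; it is valid on a frame iff R is reflexive.
(A) R is not reflexive (not u R u), so the schema fails here.
(B) R is reflexive (each world relates to itself), so the schema is valid here.
(C) R is not reflexive (not u R u), so the schema fails here.
(D) R is reflexive (each world relates to itself), so the schema is valid here.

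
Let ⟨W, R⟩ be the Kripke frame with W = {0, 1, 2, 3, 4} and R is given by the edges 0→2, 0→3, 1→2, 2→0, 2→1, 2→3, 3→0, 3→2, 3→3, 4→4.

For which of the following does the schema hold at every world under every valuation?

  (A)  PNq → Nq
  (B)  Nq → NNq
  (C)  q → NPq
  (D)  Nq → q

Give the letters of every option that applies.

C

R is not reflexive: not 0 R 0.
R is symmetric: every R-edge is matched by its reverse.
R is not transitive: 0 R 2 and 2 R 0 but not 0 R 0.
R is not euclidean: 2 R 0 and 2 R 1 but not 0 R 1.
(A) PNq → Nq (the dual of axiom 5) characterises the euclidean frames. R is not euclidean — not valid.
(B) Nq → NNq is axiom 4, which corresponds to transitivity. R is not transitive — not valid.
(C) q → NPq is axiom B, which corresponds to symmetry. R is symmetric — valid.
(D) Nq → q is axiom T; it is valid on a frame exactly when R is reflexive. R is not reflexive, so not valid.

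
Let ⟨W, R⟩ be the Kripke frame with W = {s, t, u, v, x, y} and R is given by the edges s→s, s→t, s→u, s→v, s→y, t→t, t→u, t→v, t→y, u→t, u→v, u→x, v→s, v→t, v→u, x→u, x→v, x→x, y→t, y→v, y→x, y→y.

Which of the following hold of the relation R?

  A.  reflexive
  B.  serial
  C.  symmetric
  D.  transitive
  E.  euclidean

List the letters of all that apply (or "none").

B

(A) not reflexive: not u R u.
(B) serial: every world has an R-successor.
(C) not symmetric: s R t but not t R s.
(D) not transitive: s R u and u R x but not s R x.
(E) not euclidean: s R t and s R s but not t R s.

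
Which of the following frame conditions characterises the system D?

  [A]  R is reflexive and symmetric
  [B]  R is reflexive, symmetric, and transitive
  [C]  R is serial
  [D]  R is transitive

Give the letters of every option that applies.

(A) this class determines B (= KTB), not D.
(B) this class determines S5, not D.
(C) D is sound and complete for exactly this class.
(D) this class determines K4, not D.

C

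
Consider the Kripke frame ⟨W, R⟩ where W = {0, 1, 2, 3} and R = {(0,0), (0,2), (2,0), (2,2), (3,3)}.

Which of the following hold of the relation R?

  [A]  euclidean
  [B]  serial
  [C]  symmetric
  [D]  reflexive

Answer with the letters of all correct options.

A, C

(A) euclidean: any two R-successors of the same world are R-related.
(B) not serial: 1 has no R-successor.
(C) symmetric: every R-edge is matched by its reverse.
(D) not reflexive: not 1 R 1.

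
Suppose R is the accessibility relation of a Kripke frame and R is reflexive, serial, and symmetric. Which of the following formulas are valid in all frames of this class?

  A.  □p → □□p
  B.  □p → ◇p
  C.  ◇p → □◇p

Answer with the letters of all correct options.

B

(A) axiom 4: valid iff R is transitive. Such an R need not be transitive — not valid.
(B) axiom D: valid iff R is serial. Every such R is serial — valid.
(C) axiom 5: valid iff R is euclidean. Such an R need not be euclidean — not valid.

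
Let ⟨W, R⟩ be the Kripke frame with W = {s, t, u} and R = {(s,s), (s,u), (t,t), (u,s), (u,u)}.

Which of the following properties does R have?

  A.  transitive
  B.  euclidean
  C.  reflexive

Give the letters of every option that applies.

(A) transitive: R is closed under composition.
(B) euclidean: any two R-successors of the same world are R-related.
(C) reflexive: each world relates to itself.

A, B, C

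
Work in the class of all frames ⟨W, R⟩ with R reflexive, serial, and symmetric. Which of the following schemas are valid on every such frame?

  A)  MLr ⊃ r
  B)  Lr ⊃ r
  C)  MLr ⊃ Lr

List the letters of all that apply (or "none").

A, B

(A) the dual of axiom B: valid iff R is symmetric. Every such R is symmetric — valid.
(B) Lr ⊃ r (axiom T) characterises the reflexive frames. Every such R is reflexive — valid.
(C) the dual of axiom 5: valid iff R is euclidean. Such an R need not be euclidean — not valid.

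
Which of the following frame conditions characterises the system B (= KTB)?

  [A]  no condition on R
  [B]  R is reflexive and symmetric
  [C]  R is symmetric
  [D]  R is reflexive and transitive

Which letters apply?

B

(A) this class determines K, not B (= KTB).
(B) B (= KTB) is sound and complete for exactly this class.
(C) this class determines KB, not B (= KTB).
(D) this class determines S4, not B (= KTB).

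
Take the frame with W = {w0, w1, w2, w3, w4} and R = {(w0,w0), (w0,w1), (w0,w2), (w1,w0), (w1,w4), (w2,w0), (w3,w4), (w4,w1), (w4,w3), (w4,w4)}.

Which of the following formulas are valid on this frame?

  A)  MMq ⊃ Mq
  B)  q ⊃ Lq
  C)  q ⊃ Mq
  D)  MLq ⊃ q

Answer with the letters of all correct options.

R is not reflexive: not w1 R w1.
R is symmetric: every R-edge is matched by its reverse.
R is not transitive: w0 R w1 and w1 R w4 but not w0 R w4.
R is not a subset of the identity: w0 R w1 with w0 ≠ w1.
(A) the dual of axiom 4: valid iff R is transitive. R is not transitive — not valid.
(B) q ⊃ Lq is equivalent to ◇p→p; it holds exactly when R ⊆ identity. Here R ⊄ identity — not valid.
(C) q ⊃ Mq is the dual of axiom T; it is valid on a frame exactly when R is reflexive. R is not reflexive, so not valid.
(D) MLq ⊃ q is the dual of axiom B; it is valid on a frame exactly when R is symmetric. R is symmetric, so valid.

D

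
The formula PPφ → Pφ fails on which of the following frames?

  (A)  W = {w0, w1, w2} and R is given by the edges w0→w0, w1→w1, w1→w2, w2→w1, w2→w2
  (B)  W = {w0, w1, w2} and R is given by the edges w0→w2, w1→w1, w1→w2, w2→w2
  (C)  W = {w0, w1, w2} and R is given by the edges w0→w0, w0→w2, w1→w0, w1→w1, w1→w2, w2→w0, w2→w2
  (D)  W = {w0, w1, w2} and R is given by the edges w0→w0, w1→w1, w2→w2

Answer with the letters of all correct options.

none

The schema PPφ → Pφ is the dual of axiom 4; it is valid on a frame iff R is transitive.
(A) R is transitive (R is closed under composition), so the schema is valid here.
(B) R is transitive (R is closed under composition), so the schema is valid here.
(C) R is transitive (R is closed under composition), so the schema is valid here.
(D) R is transitive (R is closed under composition), so the schema is valid here.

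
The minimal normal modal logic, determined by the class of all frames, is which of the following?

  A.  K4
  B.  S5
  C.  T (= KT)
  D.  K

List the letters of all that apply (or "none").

(A) K4 is determined by the class of transitive frames.
(B) S5 is determined by the class of reflexive, symmetric, and transitive frames.
(C) T (= KT) is determined by the class of reflexive frames.
(D) K is determined by exactly this class.

D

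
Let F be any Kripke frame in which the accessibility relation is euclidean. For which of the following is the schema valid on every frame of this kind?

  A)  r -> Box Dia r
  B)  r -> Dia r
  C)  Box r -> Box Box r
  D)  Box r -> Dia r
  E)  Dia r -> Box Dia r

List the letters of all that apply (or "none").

E

(A) r -> Box Dia r is axiom B; it is valid on a frame exactly when R is symmetric. Such an R need not be symmetric, so not valid.
(B) the dual of axiom T: valid iff R is reflexive. Such an R need not be reflexive — not valid.
(C) axiom 4: valid iff R is transitive. Such an R need not be transitive — not valid.
(D) Box r -> Dia r (axiom D) characterises the serial frames. Such an R need not be serial — not valid.
(E) Dia r -> Box Dia r (axiom 5) characterises the euclidean frames. Every such R is euclidean — valid.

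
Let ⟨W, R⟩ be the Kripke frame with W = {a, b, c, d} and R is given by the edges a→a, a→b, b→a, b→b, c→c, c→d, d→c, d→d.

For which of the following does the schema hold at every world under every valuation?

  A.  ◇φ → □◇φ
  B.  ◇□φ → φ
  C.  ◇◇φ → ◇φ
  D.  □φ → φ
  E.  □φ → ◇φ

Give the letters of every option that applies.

R is reflexive: each world relates to itself.
R is symmetric: every R-edge is matched by its reverse.
R is transitive: R is closed under composition.
R is euclidean: any two R-successors of the same world are R-related.
R is serial: every world has an R-successor.
(A) ◇φ → □◇φ is axiom 5, which corresponds to the euclidean property. R is euclidean — valid.
(B) ◇□φ → φ (the dual of axiom B) characterises the symmetric frames. R is symmetric — valid.
(C) ◇◇φ → ◇φ (the dual of axiom 4) characterises the transitive frames. R is transitive — valid.
(D) axiom T: valid iff R is reflexive. R is reflexive — valid.
(E) □φ → ◇φ is axiom D; it is valid on a frame exactly when R is serial. R is serial, so valid.

A, B, C, D, E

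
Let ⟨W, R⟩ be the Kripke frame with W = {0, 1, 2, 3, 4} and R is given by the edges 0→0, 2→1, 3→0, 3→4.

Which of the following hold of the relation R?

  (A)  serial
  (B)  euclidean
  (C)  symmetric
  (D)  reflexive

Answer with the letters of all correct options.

none

(A) not serial: 1 has no R-successor.
(B) not euclidean: 3 R 0 and 3 R 4 but not 0 R 4.
(C) not symmetric: 2 R 1 but not 1 R 2.
(D) not reflexive: not 1 R 1.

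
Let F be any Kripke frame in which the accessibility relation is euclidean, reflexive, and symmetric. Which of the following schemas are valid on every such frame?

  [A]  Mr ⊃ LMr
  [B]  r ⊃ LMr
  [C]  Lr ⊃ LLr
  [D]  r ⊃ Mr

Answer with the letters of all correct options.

A relation that is euclidean, reflexive, and symmetric is also serial and transitive.
(A) Mr ⊃ LMr is axiom 5; it is valid on a frame exactly when R is euclidean. Every such R is euclidean, so valid.
(B) r ⊃ LMr is axiom B; it is valid on a frame exactly when R is symmetric. Every such R is symmetric, so valid.
(C) axiom 4: valid iff R is transitive. Every such R is transitive — valid.
(D) r ⊃ Mr is the dual of axiom T; it is valid on a frame exactly when R is reflexive. Every such R is reflexive, so valid.

A, B, C, D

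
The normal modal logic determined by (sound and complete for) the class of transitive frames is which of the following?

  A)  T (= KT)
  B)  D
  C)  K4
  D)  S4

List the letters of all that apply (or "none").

(A) T (= KT) is determined by the class of reflexive frames.
(B) D is determined by the class of serial frames.
(C) K4 is determined by exactly this class.
(D) S4 is determined by the class of reflexive and transitive frames.

C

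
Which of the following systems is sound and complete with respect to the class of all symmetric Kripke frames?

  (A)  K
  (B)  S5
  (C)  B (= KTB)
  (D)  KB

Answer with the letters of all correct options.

D

(A) K is determined by the class of arbitrary frames.
(B) S5 is determined by the class of reflexive, symmetric, and transitive frames.
(C) B (= KTB) is determined by the class of reflexive and symmetric frames.
(D) KB is determined by exactly this class.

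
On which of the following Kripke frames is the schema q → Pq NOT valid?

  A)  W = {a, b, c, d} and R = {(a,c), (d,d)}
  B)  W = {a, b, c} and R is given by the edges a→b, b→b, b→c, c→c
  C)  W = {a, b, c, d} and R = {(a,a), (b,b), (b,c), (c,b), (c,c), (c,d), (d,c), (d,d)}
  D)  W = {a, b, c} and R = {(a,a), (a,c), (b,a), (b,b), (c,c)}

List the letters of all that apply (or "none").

The schema q → Pq is the dual of axiom T; it is valid on a frame iff R is reflexive.
(A) R is not reflexive (not a R a), so the schema fails here.
(B) R is not reflexive (not a R a), so the schema fails here.
(C) R is reflexive (each world relates to itself), so the schema is valid here.
(D) R is reflexive (each world relates to itself), so the schema is valid here.

A, B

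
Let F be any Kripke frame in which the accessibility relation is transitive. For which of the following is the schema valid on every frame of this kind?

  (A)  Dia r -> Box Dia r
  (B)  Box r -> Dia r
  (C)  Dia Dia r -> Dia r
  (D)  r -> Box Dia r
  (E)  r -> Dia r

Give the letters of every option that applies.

(A) Dia r -> Box Dia r is axiom 5, which corresponds to the euclidean property. Such an R need not be euclidean — not valid.
(B) Box r -> Dia r (axiom D) characterises the serial frames. Such an R need not be serial — not valid.
(C) Dia Dia r -> Dia r is the dual of axiom 4, which corresponds to transitivity. Every such R is transitive — valid.
(D) r -> Box Dia r is axiom B; it is valid on a frame exactly when R is symmetric. Such an R need not be symmetric, so not valid.
(E) r -> Dia r is the dual of axiom T, which corresponds to reflexivity. Such an R need not be reflexive — not valid.

C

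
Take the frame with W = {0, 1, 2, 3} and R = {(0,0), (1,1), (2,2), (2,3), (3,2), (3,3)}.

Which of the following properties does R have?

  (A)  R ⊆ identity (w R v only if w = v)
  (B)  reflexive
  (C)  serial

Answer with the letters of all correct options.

(A) not ⊆ identity: 2 R 3 with 2 ≠ 3.
(B) reflexive: each world relates to itself.
(C) serial: every world has an R-successor.

B, C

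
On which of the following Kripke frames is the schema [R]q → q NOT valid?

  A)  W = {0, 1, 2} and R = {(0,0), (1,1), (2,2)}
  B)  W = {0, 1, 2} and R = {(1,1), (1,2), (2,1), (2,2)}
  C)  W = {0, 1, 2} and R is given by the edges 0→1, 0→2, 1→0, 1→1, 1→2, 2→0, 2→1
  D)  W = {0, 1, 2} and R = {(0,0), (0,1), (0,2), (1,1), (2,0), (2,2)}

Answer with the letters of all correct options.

B, C

The schema [R]q → q is axiom T; it is valid on a frame iff R is reflexive.
(A) R is reflexive (each world relates to itself), so the schema is valid here.
(B) R is not reflexive (not 0 R 0), so the schema fails here.
(C) R is not reflexive (not 0 R 0), so the schema fails here.
(D) R is reflexive (each world relates to itself), so the schema is valid here.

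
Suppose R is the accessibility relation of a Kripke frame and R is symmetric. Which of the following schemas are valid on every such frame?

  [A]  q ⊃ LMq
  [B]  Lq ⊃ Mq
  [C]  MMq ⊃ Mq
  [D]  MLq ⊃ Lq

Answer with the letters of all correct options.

A

(A) q ⊃ LMq is axiom B; it is valid on a frame exactly when R is symmetric. Every such R is symmetric, so valid.
(B) Lq ⊃ Mq is axiom D; it is valid on a frame exactly when R is serial. Such an R need not be serial, so not valid.
(C) MMq ⊃ Mq is the dual of axiom 4; it is valid on a frame exactly when R is transitive. Such an R need not be transitive, so not valid.
(D) MLq ⊃ Lq is the dual of axiom 5, which corresponds to the euclidean property. Such an R need not be euclidean — not valid.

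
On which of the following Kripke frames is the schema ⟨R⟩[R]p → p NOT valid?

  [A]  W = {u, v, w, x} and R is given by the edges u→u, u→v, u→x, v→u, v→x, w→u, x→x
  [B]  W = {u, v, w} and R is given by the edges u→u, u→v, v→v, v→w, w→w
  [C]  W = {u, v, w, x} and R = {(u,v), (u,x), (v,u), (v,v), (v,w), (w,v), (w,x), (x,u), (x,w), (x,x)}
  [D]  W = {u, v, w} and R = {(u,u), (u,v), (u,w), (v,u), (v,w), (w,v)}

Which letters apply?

The schema ⟨R⟩[R]p → p is the dual of axiom B; it is valid on a frame iff R is symmetric.
(A) R is not symmetric (u R x but not x R u), so the schema fails here.
(B) R is not symmetric (u R v but not v R u), so the schema fails here.
(C) R is symmetric (every R-edge is matched by its reverse), so the schema is valid here.
(D) R is not symmetric (u R w but not w R u), so the schema fails here.

A, B, D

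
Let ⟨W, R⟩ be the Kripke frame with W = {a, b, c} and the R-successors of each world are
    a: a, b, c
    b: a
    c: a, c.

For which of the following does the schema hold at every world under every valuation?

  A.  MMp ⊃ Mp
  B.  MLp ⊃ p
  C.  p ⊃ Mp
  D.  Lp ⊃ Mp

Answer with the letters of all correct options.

B, D

R is not reflexive: not b R b.
R is symmetric: every R-edge is matched by its reverse.
R is not transitive: b R a and a R b but not b R b.
R is serial: every world has an R-successor.
(A) MMp ⊃ Mp (the dual of axiom 4) characterises the transitive frames. R is not transitive — not valid.
(B) MLp ⊃ p (the dual of axiom B) characterises the symmetric frames. R is symmetric — valid.
(C) the dual of axiom T: valid iff R is reflexive. R is not reflexive — not valid.
(D) Lp ⊃ Mp is axiom D, which corresponds to seriality. R is serial — valid.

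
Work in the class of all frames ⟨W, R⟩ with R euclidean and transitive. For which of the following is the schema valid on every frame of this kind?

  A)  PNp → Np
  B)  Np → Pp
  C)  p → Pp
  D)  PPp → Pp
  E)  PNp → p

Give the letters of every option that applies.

A, D

(A) PNp → Np (the dual of axiom 5) characterises the euclidean frames. Every such R is euclidean — valid.
(B) Np → Pp (axiom D) characterises the serial frames. Such an R need not be serial — not valid.
(C) p → Pp is the dual of axiom T, which corresponds to reflexivity. Such an R need not be reflexive — not valid.
(D) the dual of axiom 4: valid iff R is transitive. Every such R is transitive — valid.
(E) PNp → p (the dual of axiom B) characterises the symmetric frames. Such an R need not be symmetric — not valid.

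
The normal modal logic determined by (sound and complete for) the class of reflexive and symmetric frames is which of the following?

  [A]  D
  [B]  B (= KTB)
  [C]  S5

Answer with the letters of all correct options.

B

(A) D is determined by the class of serial frames.
(B) B (= KTB) is determined by exactly this class.
(C) S5 is determined by the class of reflexive, symmetric, and transitive frames.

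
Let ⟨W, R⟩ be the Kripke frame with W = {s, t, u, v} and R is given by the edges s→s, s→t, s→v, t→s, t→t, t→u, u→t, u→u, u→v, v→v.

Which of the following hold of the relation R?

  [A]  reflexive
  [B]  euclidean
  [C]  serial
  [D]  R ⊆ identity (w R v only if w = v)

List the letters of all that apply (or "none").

A, C

(A) reflexive: each world relates to itself.
(B) not euclidean: s R t and s R v but not t R v.
(C) serial: every world has an R-successor.
(D) not ⊆ identity: s R t with s ≠ t.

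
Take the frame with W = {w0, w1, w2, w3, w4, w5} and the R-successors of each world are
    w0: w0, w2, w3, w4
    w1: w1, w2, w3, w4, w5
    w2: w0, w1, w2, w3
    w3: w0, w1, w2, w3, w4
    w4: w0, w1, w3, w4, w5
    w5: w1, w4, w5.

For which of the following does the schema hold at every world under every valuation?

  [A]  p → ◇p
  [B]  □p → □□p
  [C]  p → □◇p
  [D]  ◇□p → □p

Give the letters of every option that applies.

R is reflexive: each world relates to itself.
R is symmetric: every R-edge is matched by its reverse.
R is not transitive: w0 R w2 and w2 R w1 but not w0 R w1.
R is not euclidean: w0 R w2 and w0 R w4 but not w2 R w4.
(A) p → ◇p is the dual of axiom T, which corresponds to reflexivity. R is reflexive — valid.
(B) □p → □□p is axiom 4; it is valid on a frame exactly when R is transitive. R is not transitive, so not valid.
(C) p → □◇p (axiom B) characterises the symmetric frames. R is symmetric — valid.
(D) ◇□p → □p is the dual of axiom 5, which corresponds to the euclidean property. R is not euclidean — not valid.

A, C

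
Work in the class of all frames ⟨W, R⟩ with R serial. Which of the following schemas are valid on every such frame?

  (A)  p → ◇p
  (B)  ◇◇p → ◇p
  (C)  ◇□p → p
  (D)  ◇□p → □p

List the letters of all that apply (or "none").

none

(A) p → ◇p (the dual of axiom T) characterises the reflexive frames. Such an R need not be reflexive — not valid.
(B) ◇◇p → ◇p is the dual of axiom 4; it is valid on a frame exactly when R is transitive. Such an R need not be transitive, so not valid.
(C) ◇□p → p is the dual of axiom B; it is valid on a frame exactly when R is symmetric. Such an R need not be symmetric, so not valid.
(D) ◇□p → □p (the dual of axiom 5) characterises the euclidean frames. Such an R need not be euclidean — not valid.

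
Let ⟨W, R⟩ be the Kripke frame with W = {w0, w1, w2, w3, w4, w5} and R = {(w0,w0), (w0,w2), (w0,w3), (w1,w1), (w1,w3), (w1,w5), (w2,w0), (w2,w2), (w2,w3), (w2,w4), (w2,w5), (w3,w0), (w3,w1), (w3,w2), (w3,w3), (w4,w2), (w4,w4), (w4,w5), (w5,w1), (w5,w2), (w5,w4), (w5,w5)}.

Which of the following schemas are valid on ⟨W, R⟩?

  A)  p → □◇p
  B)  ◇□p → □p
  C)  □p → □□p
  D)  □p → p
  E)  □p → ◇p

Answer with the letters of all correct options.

A, D, E

R is reflexive: each world relates to itself.
R is symmetric: every R-edge is matched by its reverse.
R is not transitive: w0 R w2 and w2 R w4 but not w0 R w4.
R is not euclidean: w1 R w3 and w1 R w5 but not w3 R w5.
R is serial: every world has an R-successor.
(A) p → □◇p is axiom B, which corresponds to symmetry. R is symmetric — valid.
(B) ◇□p → □p is the dual of axiom 5, which corresponds to the euclidean property. R is not euclidean — not valid.
(C) □p → □□p is axiom 4; it is valid on a frame exactly when R is transitive. R is not transitive, so not valid.
(D) □p → p is axiom T; it is valid on a frame exactly when R is reflexive. R is reflexive, so valid.
(E) □p → ◇p is axiom D; it is valid on a frame exactly when R is serial. R is serial, so valid.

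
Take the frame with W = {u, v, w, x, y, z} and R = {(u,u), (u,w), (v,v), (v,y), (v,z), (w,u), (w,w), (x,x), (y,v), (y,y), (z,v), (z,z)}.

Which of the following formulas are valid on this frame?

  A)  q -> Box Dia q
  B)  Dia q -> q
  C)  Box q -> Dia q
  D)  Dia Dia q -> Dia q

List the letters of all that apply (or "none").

R is symmetric: every R-edge is matched by its reverse.
R is not transitive: y R v and v R z but not y R z.
R is serial: every world has an R-successor.
R is not a subset of the identity: u R w with u ≠ w.
(A) axiom B: valid iff R is symmetric. R is symmetric — valid.
(B) Dia q -> q (the converse of T) corresponds to R being a subset of the identity. Here R ⊄ identity, so not valid.
(C) Box q -> Dia q is axiom D, which corresponds to seriality. R is serial — valid.
(D) Dia Dia q -> Dia q is the dual of axiom 4; it is valid on a frame exactly when R is transitive. R is not transitive, so not valid.

A, C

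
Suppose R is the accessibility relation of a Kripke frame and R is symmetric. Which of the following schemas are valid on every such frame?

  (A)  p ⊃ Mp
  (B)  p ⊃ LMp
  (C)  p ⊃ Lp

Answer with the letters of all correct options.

(A) the dual of axiom T: valid iff R is reflexive. Such an R need not be reflexive — not valid.
(B) p ⊃ LMp (axiom B) characterises the symmetric frames. Every such R is symmetric — valid.
(C) p ⊃ Lp is equivalent to ◇p→p; it holds exactly when R ⊆ identity. Such an R need not be a subset of the identity — not valid.

B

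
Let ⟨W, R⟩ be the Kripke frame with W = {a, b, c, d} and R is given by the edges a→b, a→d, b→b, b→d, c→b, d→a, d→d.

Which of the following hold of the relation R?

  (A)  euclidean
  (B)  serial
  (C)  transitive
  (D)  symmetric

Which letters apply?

B

(A) not euclidean: a R d and a R b but not d R b.
(B) serial: every world has an R-successor.
(C) not transitive: a R d and d R a but not a R a.
(D) not symmetric: a R b but not b R a.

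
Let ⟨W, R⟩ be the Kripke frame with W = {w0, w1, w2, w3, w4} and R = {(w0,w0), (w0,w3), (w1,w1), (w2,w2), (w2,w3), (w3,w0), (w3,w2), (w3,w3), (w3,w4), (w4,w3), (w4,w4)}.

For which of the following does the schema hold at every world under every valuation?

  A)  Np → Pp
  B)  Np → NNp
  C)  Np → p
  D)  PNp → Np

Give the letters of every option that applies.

R is reflexive: each world relates to itself.
R is not transitive: w0 R w3 and w3 R w2 but not w0 R w2.
R is not euclidean: w3 R w0 and w3 R w2 but not w0 R w2.
R is serial: every world has an R-successor.
(A) Np → Pp is axiom D; it is valid on a frame exactly when R is serial. R is serial, so valid.
(B) axiom 4: valid iff R is transitive. R is not transitive — not valid.
(C) Np → p (axiom T) characterises the reflexive frames. R is reflexive — valid.
(D) PNp → Np (the dual of axiom 5) characterises the euclidean frames. R is not euclidean — not valid.

A, C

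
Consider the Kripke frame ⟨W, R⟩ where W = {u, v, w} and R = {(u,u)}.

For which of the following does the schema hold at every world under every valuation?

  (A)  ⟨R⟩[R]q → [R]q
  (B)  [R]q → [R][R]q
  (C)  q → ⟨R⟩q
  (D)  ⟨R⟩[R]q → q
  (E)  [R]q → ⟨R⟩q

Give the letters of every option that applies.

A, B, D

R is not reflexive: not v R v.
R is symmetric: every R-edge is matched by its reverse.
R is transitive: R is closed under composition.
R is euclidean: any two R-successors of the same world are R-related.
R is not serial: v has no R-successor.
(A) the dual of axiom 5: valid iff R is euclidean. R is euclidean — valid.
(B) [R]q → [R][R]q is axiom 4, which corresponds to transitivity. R is transitive — valid.
(C) the dual of axiom T: valid iff R is reflexive. R is not reflexive — not valid.
(D) the dual of axiom B: valid iff R is symmetric. R is symmetric — valid.
(E) [R]q → ⟨R⟩q (axiom D) characterises the serial frames. R is not serial — not valid.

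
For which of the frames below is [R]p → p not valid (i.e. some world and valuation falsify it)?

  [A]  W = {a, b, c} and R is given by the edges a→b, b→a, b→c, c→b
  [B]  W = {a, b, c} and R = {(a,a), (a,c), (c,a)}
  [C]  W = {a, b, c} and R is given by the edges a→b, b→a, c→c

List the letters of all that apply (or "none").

A, B, C

The schema [R]p → p is axiom T; it is valid on a frame iff R is reflexive.
(A) R is not reflexive (not a R a), so the schema fails here.
(B) R is not reflexive (not b R b), so the schema fails here.
(C) R is not reflexive (not a R a), so the schema fails here.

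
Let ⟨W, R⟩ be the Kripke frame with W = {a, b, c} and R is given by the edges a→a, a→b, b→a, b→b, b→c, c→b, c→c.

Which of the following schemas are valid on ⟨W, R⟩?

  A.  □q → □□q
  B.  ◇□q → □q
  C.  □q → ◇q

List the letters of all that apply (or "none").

C

R is not transitive: a R b and b R c but not a R c.
R is not euclidean: b R a and b R c but not a R c.
R is serial: every world has an R-successor.
(A) □q → □□q (axiom 4) characterises the transitive frames. R is not transitive — not valid.
(B) ◇□q → □q is the dual of axiom 5; it is valid on a frame exactly when R is euclidean. R is not euclidean, so not valid.
(C) □q → ◇q is axiom D; it is valid on a frame exactly when R is serial. R is serial, so valid.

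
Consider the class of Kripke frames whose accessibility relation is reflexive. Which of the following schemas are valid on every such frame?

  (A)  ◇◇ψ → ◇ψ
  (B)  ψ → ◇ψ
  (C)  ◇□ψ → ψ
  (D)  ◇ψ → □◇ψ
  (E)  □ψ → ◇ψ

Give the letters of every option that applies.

A reflexive relation is serial.
(A) ◇◇ψ → ◇ψ is the dual of axiom 4, which corresponds to transitivity. Such an R need not be transitive — not valid.
(B) ψ → ◇ψ is the dual of axiom T; it is valid on a frame exactly when R is reflexive. Every such R is reflexive, so valid.
(C) the dual of axiom B: valid iff R is symmetric. Such an R need not be symmetric — not valid.
(D) ◇ψ → □◇ψ (axiom 5) characterises the euclidean frames. Such an R need not be euclidean — not valid.
(E) □ψ → ◇ψ (axiom D) characterises the serial frames. Every such R is serial — valid.

B, E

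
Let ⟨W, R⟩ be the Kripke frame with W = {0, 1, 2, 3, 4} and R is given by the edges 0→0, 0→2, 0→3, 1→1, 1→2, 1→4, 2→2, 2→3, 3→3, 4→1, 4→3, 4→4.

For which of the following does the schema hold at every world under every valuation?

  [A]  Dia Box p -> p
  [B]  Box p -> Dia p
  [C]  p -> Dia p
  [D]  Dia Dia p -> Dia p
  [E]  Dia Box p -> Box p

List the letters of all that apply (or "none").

B, C

R is reflexive: each world relates to itself.
R is not symmetric: 0 R 2 but not 2 R 0.
R is not transitive: 1 R 2 and 2 R 3 but not 1 R 3.
R is not euclidean: 0 R 2 and 0 R 0 but not 2 R 0.
R is serial: every world has an R-successor.
(A) Dia Box p -> p (the dual of axiom B) characterises the symmetric frames. R is not symmetric — not valid.
(B) axiom D: valid iff R is serial. R is serial — valid.
(C) p -> Dia p (the dual of axiom T) characterises the reflexive frames. R is reflexive — valid.
(D) Dia Dia p -> Dia p is the dual of axiom 4, which corresponds to transitivity. R is not transitive — not valid.
(E) Dia Box p -> Box p is the dual of axiom 5, which corresponds to the euclidean property. R is not euclidean — not valid.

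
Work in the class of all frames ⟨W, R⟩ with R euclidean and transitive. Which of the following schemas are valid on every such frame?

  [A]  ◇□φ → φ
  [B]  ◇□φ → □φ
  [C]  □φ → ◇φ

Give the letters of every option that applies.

(A) ◇□φ → φ (the dual of axiom B) characterises the symmetric frames. Such an R need not be symmetric — not valid.
(B) ◇□φ → □φ is the dual of axiom 5, which corresponds to the euclidean property. Every such R is euclidean — valid.
(C) axiom D: valid iff R is serial. Such an R need not be serial — not valid.

B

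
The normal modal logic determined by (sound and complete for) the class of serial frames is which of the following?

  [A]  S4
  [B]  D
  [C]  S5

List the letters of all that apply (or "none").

(A) S4 is determined by the class of reflexive and transitive frames.
(B) D is determined by exactly this class.
(C) S5 is determined by the class of reflexive, symmetric, and transitive frames.

B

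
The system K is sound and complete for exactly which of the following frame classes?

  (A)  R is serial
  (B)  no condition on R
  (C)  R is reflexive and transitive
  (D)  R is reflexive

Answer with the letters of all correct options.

B

(A) this class determines D, not K.
(B) K is sound and complete for exactly this class.
(C) this class determines S4, not K.
(D) this class determines T (= KT), not K.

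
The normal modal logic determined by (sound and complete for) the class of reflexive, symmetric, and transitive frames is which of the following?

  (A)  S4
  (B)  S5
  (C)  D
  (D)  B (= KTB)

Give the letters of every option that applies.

B

(A) S4 is determined by the class of reflexive and transitive frames.
(B) S5 is determined by exactly this class.
(C) D is determined by the class of serial frames.
(D) B (= KTB) is determined by the class of reflexive and symmetric frames.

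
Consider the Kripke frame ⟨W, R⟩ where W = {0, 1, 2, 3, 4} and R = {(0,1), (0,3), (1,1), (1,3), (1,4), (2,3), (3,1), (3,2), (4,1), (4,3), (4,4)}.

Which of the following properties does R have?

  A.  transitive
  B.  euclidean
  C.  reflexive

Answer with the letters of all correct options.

none

(A) not transitive: 0 R 1 and 1 R 4 but not 0 R 4.
(B) not euclidean: 1 R 3 and 1 R 4 but not 3 R 4.
(C) not reflexive: not 0 R 0.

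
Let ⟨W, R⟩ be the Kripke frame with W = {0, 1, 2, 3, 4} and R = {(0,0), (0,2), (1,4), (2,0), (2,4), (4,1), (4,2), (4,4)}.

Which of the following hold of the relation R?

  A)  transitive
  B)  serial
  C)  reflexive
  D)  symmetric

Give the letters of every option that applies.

D

(A) not transitive: 0 R 2 and 2 R 4 but not 0 R 4.
(B) not serial: 3 has no R-successor.
(C) not reflexive: not 1 R 1.
(D) symmetric: every R-edge is matched by its reverse.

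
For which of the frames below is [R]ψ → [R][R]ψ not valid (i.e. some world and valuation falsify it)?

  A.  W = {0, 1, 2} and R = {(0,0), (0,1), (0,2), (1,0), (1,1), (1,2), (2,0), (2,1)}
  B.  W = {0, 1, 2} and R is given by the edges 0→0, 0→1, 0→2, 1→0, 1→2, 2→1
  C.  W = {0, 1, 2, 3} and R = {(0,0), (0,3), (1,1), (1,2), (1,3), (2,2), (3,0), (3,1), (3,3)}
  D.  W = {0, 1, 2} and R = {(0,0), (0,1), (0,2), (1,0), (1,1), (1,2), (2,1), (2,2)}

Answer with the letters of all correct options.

The schema [R]ψ → [R][R]ψ is axiom 4; it is valid on a frame iff R is transitive.
(A) R is not transitive (2 R 0 and 0 R 2 but not 2 R 2), so the schema fails here.
(B) R is not transitive (1 R 0 and 0 R 1 but not 1 R 1), so the schema fails here.
(C) R is not transitive (0 R 3 and 3 R 1 but not 0 R 1), so the schema fails here.
(D) R is not transitive (2 R 1 and 1 R 0 but not 2 R 0), so the schema fails here.

A, B, C, D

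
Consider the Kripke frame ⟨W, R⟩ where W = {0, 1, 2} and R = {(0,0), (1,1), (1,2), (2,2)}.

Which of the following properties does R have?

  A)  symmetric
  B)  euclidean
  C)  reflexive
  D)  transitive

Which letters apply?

(A) not symmetric: 1 R 2 but not 2 R 1.
(B) not euclidean: 1 R 2 and 1 R 1 but not 2 R 1.
(C) reflexive: each world relates to itself.
(D) transitive: R is closed under composition.

C, D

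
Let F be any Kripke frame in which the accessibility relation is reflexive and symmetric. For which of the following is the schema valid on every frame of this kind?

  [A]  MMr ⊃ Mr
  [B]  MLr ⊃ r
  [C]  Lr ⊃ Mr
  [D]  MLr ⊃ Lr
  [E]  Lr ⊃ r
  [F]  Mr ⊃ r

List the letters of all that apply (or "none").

B, C, E

Reflexive relations are serial.
(A) MMr ⊃ Mr (the dual of axiom 4) characterises the transitive frames. Such an R need not be transitive — not valid.
(B) MLr ⊃ r is the dual of axiom B; it is valid on a frame exactly when R is symmetric. Every such R is symmetric, so valid.
(C) Lr ⊃ Mr is axiom D; it is valid on a frame exactly when R is serial. Every such R is serial, so valid.
(D) MLr ⊃ Lr (the dual of axiom 5) characterises the euclidean frames. Such an R need not be euclidean — not valid.
(E) axiom T: valid iff R is reflexive. Every such R is reflexive — valid.
(F) Mr ⊃ r (the converse of T) corresponds to R being a subset of the identity. Such an R need not be a subset of the identity, so not valid.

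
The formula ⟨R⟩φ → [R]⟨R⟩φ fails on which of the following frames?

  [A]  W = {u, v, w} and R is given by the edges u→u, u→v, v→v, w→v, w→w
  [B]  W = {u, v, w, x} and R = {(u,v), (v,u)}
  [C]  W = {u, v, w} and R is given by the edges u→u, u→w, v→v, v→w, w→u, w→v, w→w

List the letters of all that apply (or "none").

The schema ⟨R⟩φ → [R]⟨R⟩φ is axiom 5; it is valid on a frame iff R is euclidean.
(A) R is not euclidean (u R v and u R u but not v R u), so the schema fails here.
(B) R is not euclidean (u R v and u R v but not v R v), so the schema fails here.
(C) R is not euclidean (w R u and w R v but not u R v), so the schema fails here.

A, B, C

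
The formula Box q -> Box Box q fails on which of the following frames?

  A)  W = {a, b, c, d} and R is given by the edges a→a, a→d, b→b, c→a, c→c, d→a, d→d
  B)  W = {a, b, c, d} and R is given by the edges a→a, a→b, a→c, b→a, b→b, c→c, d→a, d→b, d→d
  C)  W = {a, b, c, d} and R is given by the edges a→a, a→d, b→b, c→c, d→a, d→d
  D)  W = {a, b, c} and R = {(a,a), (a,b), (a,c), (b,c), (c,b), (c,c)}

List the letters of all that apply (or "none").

The schema Box q -> Box Box q is axiom 4; it is valid on a frame iff R is transitive.
(A) R is not transitive (c R a and a R d but not c R d), so the schema fails here.
(B) R is not transitive (b R a and a R c but not b R c), so the schema fails here.
(C) R is transitive (R is closed under composition), so the schema is valid here.
(D) R is not transitive (b R c and c R b but not b R b), so the schema fails here.

A, B, D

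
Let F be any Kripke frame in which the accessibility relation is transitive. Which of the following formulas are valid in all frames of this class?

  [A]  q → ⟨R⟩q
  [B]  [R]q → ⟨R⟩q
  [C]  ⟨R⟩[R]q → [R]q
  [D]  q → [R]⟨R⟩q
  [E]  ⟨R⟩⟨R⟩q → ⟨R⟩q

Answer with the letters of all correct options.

(A) q → ⟨R⟩q (the dual of axiom T) characterises the reflexive frames. Such an R need not be reflexive — not valid.
(B) [R]q → ⟨R⟩q is axiom D, which corresponds to seriality. Such an R need not be serial — not valid.
(C) ⟨R⟩[R]q → [R]q is the dual of axiom 5; it is valid on a frame exactly when R is euclidean. Such an R need not be euclidean, so not valid.
(D) q → [R]⟨R⟩q is axiom B, which corresponds to symmetry. Such an R need not be symmetric — not valid.
(E) the dual of axiom 4: valid iff R is transitive. Every such R is transitive — valid.

E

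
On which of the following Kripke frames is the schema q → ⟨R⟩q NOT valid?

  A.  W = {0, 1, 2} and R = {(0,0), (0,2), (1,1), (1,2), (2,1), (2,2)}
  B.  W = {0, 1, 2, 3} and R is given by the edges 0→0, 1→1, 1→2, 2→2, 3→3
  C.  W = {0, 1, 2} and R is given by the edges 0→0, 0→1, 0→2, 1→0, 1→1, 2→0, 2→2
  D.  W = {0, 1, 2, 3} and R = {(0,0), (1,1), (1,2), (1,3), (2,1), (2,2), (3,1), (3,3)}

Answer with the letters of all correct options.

The schema q → ⟨R⟩q is the dual of axiom T; it is valid on a frame iff R is reflexive.
(A) R is reflexive (each world relates to itself), so the schema is valid here.
(B) R is reflexive (each world relates to itself), so the schema is valid here.
(C) R is reflexive (each world relates to itself), so the schema is valid here.
(D) R is reflexive (each world relates to itself), so the schema is valid here.

none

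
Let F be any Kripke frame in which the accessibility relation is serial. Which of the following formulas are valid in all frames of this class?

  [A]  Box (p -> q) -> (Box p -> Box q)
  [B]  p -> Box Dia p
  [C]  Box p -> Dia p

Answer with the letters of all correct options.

A, C

(A) this is just K, valid on every normal frame.
(B) p -> Box Dia p is axiom B; it is valid on a frame exactly when R is symmetric. Such an R need not be symmetric, so not valid.
(C) Box p -> Dia p is axiom D, which corresponds to seriality. Every such R is serial — valid.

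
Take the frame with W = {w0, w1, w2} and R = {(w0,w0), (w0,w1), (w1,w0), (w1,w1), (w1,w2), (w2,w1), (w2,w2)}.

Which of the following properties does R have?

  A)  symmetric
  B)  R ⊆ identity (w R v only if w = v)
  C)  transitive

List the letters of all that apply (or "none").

(A) symmetric: every R-edge is matched by its reverse.
(B) not ⊆ identity: w0 R w1 with w0 ≠ w1.
(C) not transitive: w0 R w1 and w1 R w2 but not w0 R w2.

A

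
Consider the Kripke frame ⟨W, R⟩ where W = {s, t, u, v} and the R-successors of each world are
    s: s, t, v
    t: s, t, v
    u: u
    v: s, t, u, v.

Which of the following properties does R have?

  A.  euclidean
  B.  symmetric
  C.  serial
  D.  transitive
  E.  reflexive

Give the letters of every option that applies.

(A) not euclidean: v R s and v R u but not s R u.
(B) not symmetric: v R u but not u R v.
(C) serial: every world has an R-successor.
(D) not transitive: s R v and v R u but not s R u.
(E) reflexive: each world relates to itself.

C, E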